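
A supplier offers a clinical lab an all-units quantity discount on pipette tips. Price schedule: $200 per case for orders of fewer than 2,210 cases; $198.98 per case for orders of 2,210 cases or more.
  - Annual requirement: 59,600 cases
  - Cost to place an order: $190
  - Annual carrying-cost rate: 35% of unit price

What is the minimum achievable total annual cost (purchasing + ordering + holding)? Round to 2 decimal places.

H₁ = 35%×$200 = $70.0000;  H₂ = 35%×$198.98 = $69.6430
EOQ₁ = √(2×59,600×190/70.0000) = 568.81  (< 2,210, feasible at tier 1)
EOQ₂ = √(2×59,600×190/69.6430) = 570.26  (< 2,210 → use Q = 2,210 at tier-2 price)
TC(tier 1 (EOQ₁), Q≈568.8) = $11,959,816.58
TC(tier 2, Q≈2,210.0) = $11,941,287.50
Minimum at tier 2: $11,941,287.50

$11,941,287.50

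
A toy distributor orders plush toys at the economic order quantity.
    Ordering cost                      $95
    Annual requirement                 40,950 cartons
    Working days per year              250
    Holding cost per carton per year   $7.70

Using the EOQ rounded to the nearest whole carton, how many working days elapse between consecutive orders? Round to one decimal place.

2DS/H = 2·40,950·95/7.7 = 1,010,454.55
EOQ = √1,010,454.55 ≈ 1,005.21 → Q = 1,005 cartons
T = Q/D × 250 days = 1,005/40,950 × 250 = 6.136 days

6.1 days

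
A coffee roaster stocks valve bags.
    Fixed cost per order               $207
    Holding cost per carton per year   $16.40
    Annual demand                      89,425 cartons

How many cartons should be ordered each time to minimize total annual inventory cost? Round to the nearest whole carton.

1,502 cartons

EOQ = √(2DS/H) = √(2 × 89,425 × 207 / 16.4)
    = √(2,257,435.98) ≈ 1,502.48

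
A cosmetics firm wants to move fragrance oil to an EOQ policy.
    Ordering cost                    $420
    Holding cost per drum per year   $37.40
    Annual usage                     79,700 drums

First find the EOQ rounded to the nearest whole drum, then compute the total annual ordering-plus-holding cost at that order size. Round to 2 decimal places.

2DS/H = 2·79,700·420/37.4 = 1,790,053.48
EOQ = √1,790,053.48 ≈ 1,337.93 → Q = 1,338 drums
Orders/yr = 79,700/1,338 = 59.567; ordering cost = 59.567 × $420 = $25,017.94
Average inventory = 1,338/2 = 669; holding cost = 669 × $37.4 = $25,020.60
Total = $25,017.94 + $25,020.60 = $50,038.54

$50,038.54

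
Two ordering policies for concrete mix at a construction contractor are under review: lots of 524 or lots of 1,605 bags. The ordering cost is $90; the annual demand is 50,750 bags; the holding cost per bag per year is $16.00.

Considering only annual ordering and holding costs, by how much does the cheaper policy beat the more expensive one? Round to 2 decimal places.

$2,777.19

For each Q, cost = (D/Q)·S + (Q/2)·H.
TC(524) = (50,750/524)×90 + (524/2)×16 = $12,908.60
TC(1,605) = (50,750/1,605)×90 + (1,605/2)×16 = $15,685.79
|ΔTC| = |$12,908.60 − $15,685.79| = $2,777.19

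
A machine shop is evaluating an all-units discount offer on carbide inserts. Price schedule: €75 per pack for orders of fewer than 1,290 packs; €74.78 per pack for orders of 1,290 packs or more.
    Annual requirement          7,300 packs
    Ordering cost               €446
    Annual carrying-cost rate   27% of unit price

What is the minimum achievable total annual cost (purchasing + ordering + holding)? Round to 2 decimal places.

H₁ = 27%×€75 = €20.2500;  H₂ = 27%×€74.78 = €20.1906
EOQ₁ = √(2×7,300×446/20.2500) = 567.06  (< 1,290, feasible at tier 1)
EOQ₂ = √(2×7,300×446/20.1906) = 567.90  (< 1,290 → use Q = 1,290 at tier-2 price)
TC(tier 1 (EOQ₁), Q≈567.1) = €558,983.03
TC(tier 2, Q≈1,290.0) = €561,440.81
Minimum at tier 1 (EOQ₁): €558,983.03

€558,983.03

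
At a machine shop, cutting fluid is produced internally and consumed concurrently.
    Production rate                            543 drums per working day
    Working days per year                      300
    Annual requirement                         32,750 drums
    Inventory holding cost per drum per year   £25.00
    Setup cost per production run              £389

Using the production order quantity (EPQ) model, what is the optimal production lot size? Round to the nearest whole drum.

1,129 drums

d = 32,750/300 = 109.1667 drums/day;  effective holding cost H(1 − d/p) = 25·(1 − 109.1667/543) = 19.97391
Q* = √(2DS / H_eff) = √(2·32,750·389 / 19.97391) ≈ 1,129.44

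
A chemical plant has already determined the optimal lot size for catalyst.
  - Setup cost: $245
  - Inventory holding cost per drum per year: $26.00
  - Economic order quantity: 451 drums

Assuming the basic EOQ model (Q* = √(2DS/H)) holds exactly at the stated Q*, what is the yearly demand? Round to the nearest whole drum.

10,793 drums per year

Since Q* = (2DS/H)^½, squaring gives Q*²·H = 2DS.
D = Q²H / (2S) = 451² × 26 / (2 × 245) = 10,792.71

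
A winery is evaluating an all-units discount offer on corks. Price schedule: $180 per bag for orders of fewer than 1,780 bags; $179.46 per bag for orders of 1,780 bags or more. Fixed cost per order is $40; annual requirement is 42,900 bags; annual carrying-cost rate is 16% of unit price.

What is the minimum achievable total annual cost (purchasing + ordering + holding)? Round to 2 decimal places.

$7,725,353.15

H₁ = 16%×$180 = $28.8000;  H₂ = 16%×$179.46 = $28.7136
EOQ₁ = √(2×42,900×40/28.8000) = 345.21  (< 1,780, feasible at tier 1)
EOQ₂ = √(2×42,900×40/28.7136) = 345.72  (< 1,780 → use Q = 1,780 at tier-2 price)
TC(tier 1 (EOQ₁), Q≈345.2) = $7,731,941.91
TC(tier 2, Q≈1,780.0) = $7,725,353.15
Minimum at tier 2: $7,725,353.15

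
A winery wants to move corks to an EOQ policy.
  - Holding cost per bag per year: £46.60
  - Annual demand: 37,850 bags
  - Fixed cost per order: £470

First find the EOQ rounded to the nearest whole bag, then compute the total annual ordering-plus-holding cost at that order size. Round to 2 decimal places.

Optimal lot size Q* = (2 × 37,850 × £470 / £46.6)^½ ≈ 873.78 → Q = 874 bags
Ordering: D/Q × S = 37,850/874 × £470 = £20,354.12
Holding:  Q/2 × H = 874/2 × £46.6 = £20,364.20
Total = £20,354.12 + £20,364.20 = £40,718.32

£40,718.32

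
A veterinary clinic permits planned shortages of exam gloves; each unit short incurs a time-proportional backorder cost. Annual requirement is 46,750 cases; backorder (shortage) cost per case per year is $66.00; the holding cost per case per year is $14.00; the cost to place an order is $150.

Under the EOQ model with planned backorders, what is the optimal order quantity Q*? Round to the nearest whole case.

1,102 cases

Basic EOQ = √(2·46,750·150/14) = 1,000.892
Backorder adjustment √((H+b)/b) = √((14+66)/66) = 1.1010
Q* = 1,000.892 × 1.1010 ≈ 1,101.95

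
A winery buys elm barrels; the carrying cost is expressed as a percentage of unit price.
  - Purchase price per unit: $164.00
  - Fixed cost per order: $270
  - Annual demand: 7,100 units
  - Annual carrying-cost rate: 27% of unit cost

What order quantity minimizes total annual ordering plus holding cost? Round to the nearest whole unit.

294 units

Carrying cost H = $164 × 27% = $44.2800/unit/yr
2DS/H = 2·7,100·270/44.28 = 86,585.37
EOQ = √86,585.37 ≈ 294.25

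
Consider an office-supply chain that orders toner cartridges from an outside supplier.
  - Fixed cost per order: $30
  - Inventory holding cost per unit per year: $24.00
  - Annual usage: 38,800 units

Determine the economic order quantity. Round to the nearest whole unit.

311 units

2DS/H = 2·38,800·30/24 = 97,000.00
EOQ = √97,000.00 ≈ 311.45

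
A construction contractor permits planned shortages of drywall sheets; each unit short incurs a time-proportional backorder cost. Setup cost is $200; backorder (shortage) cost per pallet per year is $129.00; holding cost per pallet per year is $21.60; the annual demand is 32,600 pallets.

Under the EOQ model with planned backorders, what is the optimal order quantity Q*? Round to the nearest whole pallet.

Q* = √(2DS/H) · √((H + b)/b)
   = √(2 × 32,600 × 200 / 21.6) · √((21.6 + 129) / 129)
   = 776.984 × 1.0805 ≈ 839.52

840 pallets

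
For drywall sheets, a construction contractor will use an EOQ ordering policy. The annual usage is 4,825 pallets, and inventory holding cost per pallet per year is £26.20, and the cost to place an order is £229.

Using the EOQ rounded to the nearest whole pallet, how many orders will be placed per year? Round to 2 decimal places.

2DS/H = 2·4,825·229/26.2 = 84,345.42
EOQ = √84,345.42 ≈ 290.42 → Q = 290
N = D/Q = 4,825/290 ≈ 16.638 orders/yr

16.64 orders per year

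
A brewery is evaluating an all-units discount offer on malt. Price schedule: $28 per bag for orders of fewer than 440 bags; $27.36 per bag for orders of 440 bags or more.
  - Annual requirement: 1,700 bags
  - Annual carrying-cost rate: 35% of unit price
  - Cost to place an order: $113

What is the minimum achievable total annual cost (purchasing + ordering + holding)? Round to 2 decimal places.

$49,055.31

H₁ = 35%×$28 = $9.8000;  H₂ = 35%×$27.36 = $9.5760
EOQ₁ = √(2×1,700×113/9.8000) = 198.00  (< 440, feasible at tier 1)
EOQ₂ = √(2×1,700×113/9.5760) = 200.30  (< 440 → use Q = 440 at tier-2 price)
TC(tier 1 (EOQ₁), Q≈198.0) = $49,540.40
TC(tier 2, Q≈440.0) = $49,055.31
Minimum at tier 2: $49,055.31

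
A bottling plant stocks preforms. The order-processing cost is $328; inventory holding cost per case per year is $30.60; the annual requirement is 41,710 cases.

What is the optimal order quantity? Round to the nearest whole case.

946 cases

EOQ = √(2DS/H) = √(2 × 41,710 × 328 / 30.6)
    = √(894,175.16) ≈ 945.61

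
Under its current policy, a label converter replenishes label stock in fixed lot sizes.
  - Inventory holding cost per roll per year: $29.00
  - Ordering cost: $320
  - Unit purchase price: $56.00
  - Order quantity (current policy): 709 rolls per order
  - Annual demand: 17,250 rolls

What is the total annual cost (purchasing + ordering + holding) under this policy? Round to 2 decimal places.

Annual ordering cost = (D/Q)·S = (17,250/709) × 320 = $7,785.61
Annual holding cost  = (Q/2)·H = (709/2) × 29 = $10,280.50
Purchase cost = D·C = 17,250 × 56 = $966,000.00
Total = $7,785.61 + $10,280.50 + $966,000.00 = $984,066.11

$984,066.11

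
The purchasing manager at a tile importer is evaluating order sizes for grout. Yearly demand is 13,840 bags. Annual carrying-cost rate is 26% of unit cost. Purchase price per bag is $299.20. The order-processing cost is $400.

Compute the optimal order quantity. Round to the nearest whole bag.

377 bags

H = i·C = 0.26 × $299.2 = $77.7920 per bag-year
2DS/H = 2·13,840·400/77.792 = 142,328.26
EOQ = √142,328.26 ≈ 377.26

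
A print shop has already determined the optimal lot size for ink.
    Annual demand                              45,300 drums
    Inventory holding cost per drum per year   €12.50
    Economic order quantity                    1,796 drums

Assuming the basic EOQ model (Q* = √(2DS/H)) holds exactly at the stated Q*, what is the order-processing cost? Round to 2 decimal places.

Since Q* = (2DS/H)^½, squaring gives Q*²·H = 2DS.
S = Q²H / (2D) = 1,796² × 12.5 / (2 × 45,300) = 445.0353

€445.04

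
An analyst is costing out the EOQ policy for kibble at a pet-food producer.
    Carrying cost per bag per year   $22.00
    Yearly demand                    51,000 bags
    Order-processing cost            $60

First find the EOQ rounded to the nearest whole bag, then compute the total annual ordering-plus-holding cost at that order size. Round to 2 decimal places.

$11,603.45

2DS/H = 2·51,000·60/22 = 278,181.82
EOQ = √278,181.82 ≈ 527.43 → Q = 527 bags
Orders/yr = 51,000/527 = 96.774; ordering cost = 96.774 × $60 = $5,806.45
Average inventory = 527/2 = 263.5; holding cost = 263.5 × $22 = $5,797.00
Total = $5,806.45 + $5,797.00 = $11,603.45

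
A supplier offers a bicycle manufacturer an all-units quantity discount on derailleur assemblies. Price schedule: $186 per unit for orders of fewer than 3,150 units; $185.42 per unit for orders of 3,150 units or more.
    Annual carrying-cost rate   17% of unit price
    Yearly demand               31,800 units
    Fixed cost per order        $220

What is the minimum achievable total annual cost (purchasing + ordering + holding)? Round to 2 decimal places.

H₁ = 17%×$186 = $31.6200;  H₂ = 17%×$185.42 = $31.5214
EOQ₁ = √(2×31,800×220/31.6200) = 665.21  (< 3,150, feasible at tier 1)
EOQ₂ = √(2×31,800×220/31.5214) = 666.25  (< 3,150 → use Q = 3,150 at tier-2 price)
TC(tier 1 (EOQ₁), Q≈665.2) = $5,935,833.95
TC(tier 2, Q≈3,150.0) = $5,948,223.16
Minimum at tier 1 (EOQ₁): $5,935,833.95

$5,935,833.95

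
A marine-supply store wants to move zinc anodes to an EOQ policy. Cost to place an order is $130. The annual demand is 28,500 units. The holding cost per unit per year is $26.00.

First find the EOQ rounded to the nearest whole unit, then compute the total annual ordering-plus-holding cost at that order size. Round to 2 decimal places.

$13,880.20

EOQ = √(2DS/H) = √(2 × 28,500 × 130 / 26)
    = √(285,000.00) ≈ 533.85 → Q = 534 units
Annual ordering cost = (D/Q)·S = (28,500/534) × 130 = $6,938.20
Annual holding cost  = (Q/2)·H = (534/2) × 26 = $6,942.00
Total = $6,938.20 + $6,942.00 = $13,880.20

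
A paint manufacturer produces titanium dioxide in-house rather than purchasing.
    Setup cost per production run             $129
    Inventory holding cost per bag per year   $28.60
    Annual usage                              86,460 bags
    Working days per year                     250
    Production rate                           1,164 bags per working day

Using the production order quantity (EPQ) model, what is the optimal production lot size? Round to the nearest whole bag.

1,053 bags

d = 86,460/250 = 345.8400 bags/day;  effective holding cost H(1 − d/p) = 28.6·(1 − 345.8400/1164) = 20.10256
Q* = √(2DS / H_eff) = √(2·86,460·129 / 20.10256) ≈ 1,053.40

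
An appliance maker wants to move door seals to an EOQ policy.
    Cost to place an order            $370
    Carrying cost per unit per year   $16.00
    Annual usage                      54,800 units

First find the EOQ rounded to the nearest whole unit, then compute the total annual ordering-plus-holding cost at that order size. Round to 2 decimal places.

$25,472.18

2DS/H = 2·54,800·370/16 = 2,534,500.00
EOQ = √2,534,500.00 ≈ 1,592.01 → Q = 1,592 units
Orders/yr = 54,800/1,592 = 34.422; ordering cost = 34.422 × $370 = $12,736.18
Average inventory = 1,592/2 = 796; holding cost = 796 × $16 = $12,736.00
Total = $12,736.18 + $12,736.00 = $25,472.18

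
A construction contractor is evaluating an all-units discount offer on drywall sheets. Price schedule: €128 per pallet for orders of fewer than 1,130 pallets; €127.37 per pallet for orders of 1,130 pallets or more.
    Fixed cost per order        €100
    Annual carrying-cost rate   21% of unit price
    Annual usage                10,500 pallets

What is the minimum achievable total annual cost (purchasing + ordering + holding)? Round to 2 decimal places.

€1,351,513.19

H₁ = 21%×€128 = €26.8800;  H₂ = 21%×€127.37 = €26.7477
EOQ₁ = √(2×10,500×100/26.8800) = 279.51  (< 1,130, feasible at tier 1)
EOQ₂ = √(2×10,500×100/26.7477) = 280.20  (< 1,130 → use Q = 1,130 at tier-2 price)
TC(tier 1 (EOQ₁), Q≈279.5) = €1,351,513.19
TC(tier 2, Q≈1,130.0) = €1,353,426.65
Minimum at tier 1 (EOQ₁): €1,351,513.19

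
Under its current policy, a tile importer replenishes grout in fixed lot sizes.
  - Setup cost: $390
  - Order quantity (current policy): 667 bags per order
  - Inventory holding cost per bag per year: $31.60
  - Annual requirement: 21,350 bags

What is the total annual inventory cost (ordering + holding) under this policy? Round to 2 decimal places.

$23,022.11

Ordering: D/Q × S = 21,350/667 × $390 = $12,483.51
Holding:  Q/2 × H = 667/2 × $31.6 = $10,538.60
Total = $12,483.51 + $10,538.60 = $23,022.11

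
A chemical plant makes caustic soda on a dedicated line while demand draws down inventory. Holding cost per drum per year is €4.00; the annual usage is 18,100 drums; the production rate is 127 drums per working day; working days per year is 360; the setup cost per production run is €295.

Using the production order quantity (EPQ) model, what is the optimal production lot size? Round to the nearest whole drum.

Daily demand d = 18,100/360 = 50.278; p = 127; 1 − d/p = 0.60411
EPQ = √(2DS / (H(1 − d/p)))
    = √(2 × 18,100 × 295 / (4 × 0.60411)) ≈ 2,102.21

2,102 drums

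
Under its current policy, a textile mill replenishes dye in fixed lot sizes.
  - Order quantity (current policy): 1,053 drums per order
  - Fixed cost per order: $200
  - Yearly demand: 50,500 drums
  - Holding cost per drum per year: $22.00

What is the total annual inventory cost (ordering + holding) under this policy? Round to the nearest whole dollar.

$21,175

Annual ordering cost = (D/Q)·S = (50,500/1,053) × 200 = $9,591.64
Annual holding cost  = (Q/2)·H = (1,053/2) × 22 = $11,583.00
Total = $9,591.64 + $11,583.00 = $21,174.64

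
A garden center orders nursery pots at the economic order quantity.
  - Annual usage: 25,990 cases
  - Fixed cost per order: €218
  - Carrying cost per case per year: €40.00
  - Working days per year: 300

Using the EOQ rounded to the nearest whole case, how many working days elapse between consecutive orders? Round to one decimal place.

2DS/H = 2·25,990·218/40 = 283,291.00
EOQ = √283,291.00 ≈ 532.25 → Q = 532 cases
T = Q/D × 300 days = 532/25,990 × 300 = 6.141 days

6.1 days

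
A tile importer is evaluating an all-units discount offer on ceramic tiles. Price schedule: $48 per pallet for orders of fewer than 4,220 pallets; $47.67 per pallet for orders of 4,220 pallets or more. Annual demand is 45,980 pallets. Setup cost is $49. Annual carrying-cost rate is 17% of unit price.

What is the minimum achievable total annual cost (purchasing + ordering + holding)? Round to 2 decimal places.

$2,209,499.72

H₁ = 17%×$48 = $8.1600;  H₂ = 17%×$47.67 = $8.1039
EOQ₁ = √(2×45,980×49/8.1600) = 743.11  (< 4,220, feasible at tier 1)
EOQ₂ = √(2×45,980×49/8.1039) = 745.68  (< 4,220 → use Q = 4,220 at tier-2 price)
TC(tier 1 (EOQ₁), Q≈743.1) = $2,213,103.77
TC(tier 2, Q≈4,220.0) = $2,209,499.72
Minimum at tier 2: $2,209,499.72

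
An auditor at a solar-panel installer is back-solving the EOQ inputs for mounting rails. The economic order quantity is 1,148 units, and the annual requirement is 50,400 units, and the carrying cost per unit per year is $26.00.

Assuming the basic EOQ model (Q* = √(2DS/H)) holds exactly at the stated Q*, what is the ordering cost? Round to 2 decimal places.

$339.94

Since Q* = (2DS/H)^½, squaring gives Q*²·H = 2DS.
S = Q²H / (2D) = 1,148² × 26 / (2 × 50,400) = 339.9356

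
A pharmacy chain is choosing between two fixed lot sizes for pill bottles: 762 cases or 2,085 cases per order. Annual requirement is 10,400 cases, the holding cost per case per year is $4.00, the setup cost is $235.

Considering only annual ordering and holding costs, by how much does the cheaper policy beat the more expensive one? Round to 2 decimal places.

$610.83

For each Q, cost = (D/Q)·S + (Q/2)·H.
TC(762) = (10,400/762)×235 + (762/2)×4 = $4,731.35
TC(2,085) = (10,400/2,085)×235 + (2,085/2)×4 = $5,342.18
Cheaper: Q = 762.  Difference = $610.83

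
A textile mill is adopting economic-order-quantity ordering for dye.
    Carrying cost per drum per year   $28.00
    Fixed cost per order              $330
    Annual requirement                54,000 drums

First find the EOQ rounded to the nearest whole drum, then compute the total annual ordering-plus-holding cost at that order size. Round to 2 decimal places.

$31,589.87

2DS/H = 2·54,000·330/28 = 1,272,857.14
EOQ = √1,272,857.14 ≈ 1,128.21 → Q = 1,128 drums
Ordering: D/Q × S = 54,000/1,128 × $330 = $15,797.87
Holding:  Q/2 × H = 1,128/2 × $28 = $15,792.00
Total = $15,797.87 + $15,792.00 = $31,589.87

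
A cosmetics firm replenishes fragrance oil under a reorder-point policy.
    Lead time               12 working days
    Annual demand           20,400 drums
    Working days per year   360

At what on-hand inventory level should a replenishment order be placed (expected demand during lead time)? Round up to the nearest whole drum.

Daily demand d = 20,400 / 360 = 56.667 drums/day
Demand during lead time = 56.667 × 12 = 680.00
Reorder point = 680.00 → round up

680 drums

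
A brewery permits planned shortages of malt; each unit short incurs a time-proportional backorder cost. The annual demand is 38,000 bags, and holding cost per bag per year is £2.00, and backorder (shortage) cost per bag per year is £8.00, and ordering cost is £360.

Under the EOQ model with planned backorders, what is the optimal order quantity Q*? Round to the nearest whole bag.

Basic EOQ = √(2·38,000·360/2) = 3,698.648
Backorder adjustment √((H+b)/b) = √((2+8)/8) = 1.1180
Q* = 3,698.648 × 1.1180 ≈ 4,135.21

4,135 bags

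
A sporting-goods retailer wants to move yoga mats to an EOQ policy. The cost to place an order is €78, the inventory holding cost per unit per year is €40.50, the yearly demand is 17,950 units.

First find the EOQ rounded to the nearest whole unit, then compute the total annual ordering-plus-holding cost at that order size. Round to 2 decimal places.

Q* = √(2·D·S / H) = √(2·17,950·78 / 40.5) = √69,140.7 ≈ 262.95 → Q = 263 units
Annual ordering cost = (D/Q)·S = (17,950/263) × 78 = €5,323.57
Annual holding cost  = (Q/2)·H = (263/2) × 40.5 = €5,325.75
Total = €5,323.57 + €5,325.75 = €10,649.32

€10,649.32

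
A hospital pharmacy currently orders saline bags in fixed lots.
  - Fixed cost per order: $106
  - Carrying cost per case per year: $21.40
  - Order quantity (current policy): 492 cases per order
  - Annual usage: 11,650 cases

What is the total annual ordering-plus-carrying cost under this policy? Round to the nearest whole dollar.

Orders/yr = 11,650/492 = 23.679; ordering cost = 23.679 × $106 = $2,509.96
Average inventory = 492/2 = 246; holding cost = 246 × $21.4 = $5,264.40
Total = $2,509.96 + $5,264.40 = $7,774.36

$7,774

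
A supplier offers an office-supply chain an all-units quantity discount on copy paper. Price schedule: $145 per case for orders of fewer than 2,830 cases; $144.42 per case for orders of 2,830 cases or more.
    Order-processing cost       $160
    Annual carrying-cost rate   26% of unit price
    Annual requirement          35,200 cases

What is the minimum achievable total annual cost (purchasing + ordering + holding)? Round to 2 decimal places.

H₁ = 26%×$145 = $37.7000;  H₂ = 26%×$144.42 = $37.5492
EOQ₁ = √(2×35,200×160/37.7000) = 546.61  (< 2,830, feasible at tier 1)
EOQ₂ = √(2×35,200×160/37.5492) = 547.70  (< 2,830 → use Q = 2,830 at tier-2 price)
TC(tier 1 (EOQ₁), Q≈546.6) = $5,124,607.11
TC(tier 2, Q≈2,830.0) = $5,138,706.22
Minimum at tier 1 (EOQ₁): $5,124,607.11

$5,124,607.11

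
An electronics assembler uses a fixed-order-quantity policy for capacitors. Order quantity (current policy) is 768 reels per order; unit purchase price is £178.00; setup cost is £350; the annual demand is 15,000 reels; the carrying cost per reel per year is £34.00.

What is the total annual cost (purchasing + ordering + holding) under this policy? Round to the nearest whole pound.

£2,689,892

Ordering: D/Q × S = 15,000/768 × £350 = £6,835.94
Holding:  Q/2 × H = 768/2 × £34 = £13,056.00
Purchase cost = D·C = 15,000 × 178 = £2,670,000.00
Total = £6,835.94 + £13,056.00 + £2,670,000.00 = £2,689,891.94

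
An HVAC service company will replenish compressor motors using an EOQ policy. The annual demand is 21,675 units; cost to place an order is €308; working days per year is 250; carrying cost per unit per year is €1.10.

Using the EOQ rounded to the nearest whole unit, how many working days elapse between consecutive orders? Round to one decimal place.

2DS/H = 2·21,675·308/1.1 = 12,138,000.00
EOQ = √12,138,000.00 ≈ 3,483.96 → Q = 3,484 units
T = Q/D × 250 days = 3,484/21,675 × 250 = 40.185 days

40.2 days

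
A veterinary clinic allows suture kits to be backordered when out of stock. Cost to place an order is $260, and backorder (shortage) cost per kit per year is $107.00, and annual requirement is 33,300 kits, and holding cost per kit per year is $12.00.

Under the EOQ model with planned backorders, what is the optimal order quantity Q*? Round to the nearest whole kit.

Q* = √(2DS/H) · √((H + b)/b)
   = √(2 × 33,300 × 260 / 12) · √((12 + 107) / 107)
   = 1,201.249 × 1.0546 ≈ 1,266.82

1,267 kits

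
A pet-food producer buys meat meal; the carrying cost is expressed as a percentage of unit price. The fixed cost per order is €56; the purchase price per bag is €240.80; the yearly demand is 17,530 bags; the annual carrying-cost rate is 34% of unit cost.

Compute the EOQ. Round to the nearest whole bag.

H = i·C = 0.34 × €240.8 = €81.8720 per bag-year
Optimal lot size Q* = (2 × 17,530 × €56 / €81.872)^½ ≈ 154.86

155 bags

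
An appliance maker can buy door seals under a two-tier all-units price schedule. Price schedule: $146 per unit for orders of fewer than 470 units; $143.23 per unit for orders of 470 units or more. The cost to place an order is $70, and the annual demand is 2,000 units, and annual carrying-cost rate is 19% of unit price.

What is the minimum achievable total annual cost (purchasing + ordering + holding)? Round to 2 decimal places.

$293,153.09

H₁ = 19%×$146 = $27.7400;  H₂ = 19%×$143.23 = $27.2137
EOQ₁ = √(2×2,000×70/27.7400) = 100.47  (< 470, feasible at tier 1)
EOQ₂ = √(2×2,000×70/27.2137) = 101.43  (< 470 → use Q = 470 at tier-2 price)
TC(tier 1 (EOQ₁), Q≈100.5) = $294,786.97
TC(tier 2, Q≈470.0) = $293,153.09
Minimum at tier 2: $293,153.09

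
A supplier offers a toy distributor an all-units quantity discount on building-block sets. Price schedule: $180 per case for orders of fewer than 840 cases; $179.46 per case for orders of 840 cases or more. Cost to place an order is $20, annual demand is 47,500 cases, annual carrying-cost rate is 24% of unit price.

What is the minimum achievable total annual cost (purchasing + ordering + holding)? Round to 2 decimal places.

$8,543,570.52

H₁ = 24%×$180 = $43.2000;  H₂ = 24%×$179.46 = $43.0704
EOQ₁ = √(2×47,500×20/43.2000) = 209.72  (< 840, feasible at tier 1)
EOQ₂ = √(2×47,500×20/43.0704) = 210.03  (< 840 → use Q = 840 at tier-2 price)
TC(tier 1 (EOQ₁), Q≈209.7) = $8,559,059.80
TC(tier 2, Q≈840.0) = $8,543,570.52
Minimum at tier 2: $8,543,570.52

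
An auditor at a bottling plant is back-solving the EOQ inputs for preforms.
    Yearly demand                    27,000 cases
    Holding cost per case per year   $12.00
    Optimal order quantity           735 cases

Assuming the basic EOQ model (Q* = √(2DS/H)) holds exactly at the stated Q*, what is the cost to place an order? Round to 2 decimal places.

Since Q* = (2DS/H)^½, squaring gives Q*²·H = 2DS.
S = Q²H / (2D) = 735² × 12 / (2 × 27,000) = 120.0500

$120.05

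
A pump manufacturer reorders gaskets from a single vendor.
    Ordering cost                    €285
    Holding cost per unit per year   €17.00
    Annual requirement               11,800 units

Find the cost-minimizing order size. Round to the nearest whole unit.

629 units

Optimal lot size Q* = (2 × 11,800 × €285 / €17)^½ ≈ 629.00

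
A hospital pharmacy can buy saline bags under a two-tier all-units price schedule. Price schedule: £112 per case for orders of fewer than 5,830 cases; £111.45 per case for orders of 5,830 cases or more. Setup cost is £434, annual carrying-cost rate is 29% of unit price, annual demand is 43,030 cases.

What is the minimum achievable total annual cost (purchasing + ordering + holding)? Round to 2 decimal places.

£4,854,190.01

H₁ = 29%×£112 = £32.4800;  H₂ = 29%×£111.45 = £32.3205
EOQ₁ = √(2×43,030×434/32.4800) = 1,072.35  (< 5,830, feasible at tier 1)
EOQ₂ = √(2×43,030×434/32.3205) = 1,075.00  (< 5,830 → use Q = 5,830 at tier-2 price)
TC(tier 1 (EOQ₁), Q≈1,072.4) = £4,854,190.01
TC(tier 2, Q≈5,830.0) = £4,893,111.02
Minimum at tier 1 (EOQ₁): £4,854,190.01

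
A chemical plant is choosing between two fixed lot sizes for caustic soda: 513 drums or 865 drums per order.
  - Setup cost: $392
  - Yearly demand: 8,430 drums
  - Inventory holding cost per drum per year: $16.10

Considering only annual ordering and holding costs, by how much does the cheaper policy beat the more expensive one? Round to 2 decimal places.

$212.26

Annual cost at Q: ordering D·S/Q plus holding Q·H/2.
TC(513) = (8,430/513)×392 + (513/2)×16.1 = $10,571.29
TC(865) = (8,430/865)×392 + (865/2)×16.1 = $10,783.55
Cheaper: Q = 513.  Difference = $212.26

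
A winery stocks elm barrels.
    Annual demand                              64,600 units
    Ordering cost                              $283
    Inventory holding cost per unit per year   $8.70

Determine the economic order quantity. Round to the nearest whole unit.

2,050 units

EOQ = √(2DS/H) = √(2 × 64,600 × 283 / 8.7)
    = √(4,202,712.64) ≈ 2,050.05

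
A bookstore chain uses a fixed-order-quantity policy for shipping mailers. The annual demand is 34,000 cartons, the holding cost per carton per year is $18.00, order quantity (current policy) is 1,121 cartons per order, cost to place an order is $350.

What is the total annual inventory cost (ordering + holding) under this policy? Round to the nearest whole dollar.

$20,705

Ordering: D/Q × S = 34,000/1,121 × $350 = $10,615.52
Holding:  Q/2 × H = 1,121/2 × $18 = $10,089.00
Total = $10,615.52 + $10,089.00 = $20,704.52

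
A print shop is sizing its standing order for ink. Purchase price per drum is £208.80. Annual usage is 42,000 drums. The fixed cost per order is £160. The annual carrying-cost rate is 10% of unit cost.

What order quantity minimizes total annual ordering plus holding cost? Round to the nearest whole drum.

Holding cost per drum per year: H = 10% × £208.8 = £20.8800
Optimal lot size Q* = (2 × 42,000 × £160 / £20.88)^½ ≈ 802.30

802 drums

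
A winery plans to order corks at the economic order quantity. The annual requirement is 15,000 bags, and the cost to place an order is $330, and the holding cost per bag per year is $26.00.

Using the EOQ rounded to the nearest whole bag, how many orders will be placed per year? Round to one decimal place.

24.3 orders per year

EOQ = √(2DS/H) = √(2 × 15,000 × 330 / 26)
    = √(380,769.23) ≈ 617.07 → Q = 617
N = D/Q = 15,000/617 ≈ 24.311 orders/yr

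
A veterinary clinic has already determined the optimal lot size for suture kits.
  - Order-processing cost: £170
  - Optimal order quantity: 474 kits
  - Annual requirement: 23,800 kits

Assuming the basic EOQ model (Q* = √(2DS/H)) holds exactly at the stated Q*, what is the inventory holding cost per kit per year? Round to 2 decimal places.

£36.02

Since Q* = (2DS/H)^½, squaring gives Q*²·H = 2DS.
H = 2DS / Q² = 2 × 23,800 × 170 / 474² = 36.0163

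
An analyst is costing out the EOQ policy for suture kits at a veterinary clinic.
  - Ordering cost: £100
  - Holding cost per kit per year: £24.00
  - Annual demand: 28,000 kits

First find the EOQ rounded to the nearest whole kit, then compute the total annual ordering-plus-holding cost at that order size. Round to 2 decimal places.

EOQ = √(2DS/H) = √(2 × 28,000 × 100 / 24)
    = √(233,333.33) ≈ 483.05 → Q = 483 kits
Ordering: D/Q × S = 28,000/483 × £100 = £5,797.10
Holding:  Q/2 × H = 483/2 × £24 = £5,796.00
Total = £5,797.10 + £5,796.00 = £11,593.10

£11,593.10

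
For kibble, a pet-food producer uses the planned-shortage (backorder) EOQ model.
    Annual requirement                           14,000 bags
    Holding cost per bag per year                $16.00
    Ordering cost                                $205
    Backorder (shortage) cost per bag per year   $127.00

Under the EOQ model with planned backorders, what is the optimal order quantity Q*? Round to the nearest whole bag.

Q* = √(2DS/H) · √((H + b)/b)
   = √(2 × 14,000 × 205 / 16) · √((16 + 127) / 127)
   = 598.957 × 1.0611 ≈ 635.57

636 bags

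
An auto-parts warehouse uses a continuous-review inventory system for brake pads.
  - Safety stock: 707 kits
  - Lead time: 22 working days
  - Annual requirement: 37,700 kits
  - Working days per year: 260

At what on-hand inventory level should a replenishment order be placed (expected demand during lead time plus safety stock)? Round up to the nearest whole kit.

Daily demand d = 37,700 / 260 = 145.000 kits/day
Demand during lead time = 145.000 × 22 = 3,190.00
Reorder point = 3,190.00 + 707 = 3,897.00 → round up

3,897 kits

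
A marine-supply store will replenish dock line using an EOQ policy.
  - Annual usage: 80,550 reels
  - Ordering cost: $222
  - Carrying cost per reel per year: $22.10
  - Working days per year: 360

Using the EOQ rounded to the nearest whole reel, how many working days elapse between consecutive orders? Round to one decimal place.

5.7 days

EOQ = √(2DS/H) = √(2 × 80,550 × 222 / 22.1)
    = √(1,618,289.59) ≈ 1,272.12 → Q = 1,272 reels
T = Q/D × 360 days = 1,272/80,550 × 360 = 5.685 days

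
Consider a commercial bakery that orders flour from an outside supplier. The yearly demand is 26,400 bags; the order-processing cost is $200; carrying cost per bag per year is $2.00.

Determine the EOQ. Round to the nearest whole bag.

Optimal lot size Q* = (2 × 26,400 × $200 / $2)^½ ≈ 2,297.83

2,298 bags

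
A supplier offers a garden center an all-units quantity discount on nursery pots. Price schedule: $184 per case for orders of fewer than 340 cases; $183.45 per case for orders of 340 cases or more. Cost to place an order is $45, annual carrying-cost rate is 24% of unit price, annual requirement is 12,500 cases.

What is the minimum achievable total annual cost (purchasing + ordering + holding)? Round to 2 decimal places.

$2,302,264.17

H₁ = 24%×$184 = $44.1600;  H₂ = 24%×$183.45 = $44.0280
EOQ₁ = √(2×12,500×45/44.1600) = 159.61  (< 340, feasible at tier 1)
EOQ₂ = √(2×12,500×45/44.0280) = 159.85  (< 340 → use Q = 340 at tier-2 price)
TC(tier 1 (EOQ₁), Q≈159.6) = $2,307,048.40
TC(tier 2, Q≈340.0) = $2,302,264.17
Minimum at tier 2: $2,302,264.17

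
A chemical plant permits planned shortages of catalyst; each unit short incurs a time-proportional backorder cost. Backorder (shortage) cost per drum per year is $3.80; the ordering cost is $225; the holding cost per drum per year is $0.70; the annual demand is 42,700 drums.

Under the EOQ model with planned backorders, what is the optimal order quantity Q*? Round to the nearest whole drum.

Basic EOQ = √(2·42,700·225/0.7) = 5,239.275
Backorder adjustment √((H+b)/b) = √((0.7+3.8)/3.8) = 1.0882
Q* = 5,239.275 × 1.0882 ≈ 5,701.45

5,701 drums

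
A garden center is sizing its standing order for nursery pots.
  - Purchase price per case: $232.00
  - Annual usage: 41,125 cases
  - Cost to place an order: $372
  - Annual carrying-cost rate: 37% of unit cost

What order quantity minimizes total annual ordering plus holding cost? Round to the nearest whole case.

597 cases

Carrying cost H = $232 × 37% = $85.8400/case/yr
Optimal lot size Q* = (2 × 41,125 × $372 / $85.84)^½ ≈ 597.03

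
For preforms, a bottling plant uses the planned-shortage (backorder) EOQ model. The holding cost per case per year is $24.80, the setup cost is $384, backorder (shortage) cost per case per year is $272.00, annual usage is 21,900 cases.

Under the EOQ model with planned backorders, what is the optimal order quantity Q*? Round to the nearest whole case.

860 cases

Q* = √(2DS/H) · √((H + b)/b)
   = √(2 × 21,900 × 384 / 24.8) · √((24.8 + 272) / 272)
   = 823.525 × 1.0446 ≈ 860.25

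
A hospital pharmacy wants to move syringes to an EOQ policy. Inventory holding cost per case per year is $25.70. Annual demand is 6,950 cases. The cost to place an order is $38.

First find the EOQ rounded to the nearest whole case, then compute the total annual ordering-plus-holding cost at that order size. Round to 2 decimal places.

$3,684.40

EOQ = √(2DS/H) = √(2 × 6,950 × 38 / 25.7)
    = √(20,552.53) ≈ 143.36 → Q = 143 cases
Annual ordering cost = (D/Q)·S = (6,950/143) × 38 = $1,846.85
Annual holding cost  = (Q/2)·H = (143/2) × 25.7 = $1,837.55
Total = $1,846.85 + $1,837.55 = $3,684.40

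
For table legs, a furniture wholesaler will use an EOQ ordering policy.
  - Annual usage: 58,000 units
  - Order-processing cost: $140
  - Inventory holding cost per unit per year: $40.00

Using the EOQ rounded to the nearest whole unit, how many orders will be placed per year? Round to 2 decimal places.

EOQ = √(2DS/H) = √(2 × 58,000 × 140 / 40)
    = √(406,000.00) ≈ 637.18 → Q = 637
N = D/Q = 58,000/637 ≈ 91.052 orders/yr

91.05 orders per year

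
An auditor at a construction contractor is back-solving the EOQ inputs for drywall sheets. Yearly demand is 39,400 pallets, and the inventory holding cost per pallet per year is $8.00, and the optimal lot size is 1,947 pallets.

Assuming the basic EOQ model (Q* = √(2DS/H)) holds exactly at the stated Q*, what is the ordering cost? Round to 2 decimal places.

Since Q* = (2DS/H)^½, squaring gives Q*²·H = 2DS.
S = Q²H / (2D) = 1,947² × 8 / (2 × 39,400) = 384.8537

$384.85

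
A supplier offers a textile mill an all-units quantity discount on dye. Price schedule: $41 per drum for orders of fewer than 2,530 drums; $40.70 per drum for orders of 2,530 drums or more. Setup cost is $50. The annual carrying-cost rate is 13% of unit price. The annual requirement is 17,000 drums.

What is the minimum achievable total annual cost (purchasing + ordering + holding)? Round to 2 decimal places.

H₁ = 13%×$41 = $5.3300;  H₂ = 13%×$40.70 = $5.2910
EOQ₁ = √(2×17,000×50/5.3300) = 564.76  (< 2,530, feasible at tier 1)
EOQ₂ = √(2×17,000×50/5.2910) = 566.83  (< 2,530 → use Q = 2,530 at tier-2 price)
TC(tier 1 (EOQ₁), Q≈564.8) = $700,010.15
TC(tier 2, Q≈2,530.0) = $698,929.08
Minimum at tier 2: $698,929.08

$698,929.08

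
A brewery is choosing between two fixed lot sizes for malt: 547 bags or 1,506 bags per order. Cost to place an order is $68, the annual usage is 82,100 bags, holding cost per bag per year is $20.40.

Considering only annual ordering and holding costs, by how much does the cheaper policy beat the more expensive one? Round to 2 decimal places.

For each Q, cost = (D/Q)·S + (Q/2)·H.
TC(547) = (82,100/547)×68 + (547/2)×20.4 = $15,785.62
TC(1,506) = (82,100/1,506)×68 + (1,506/2)×20.4 = $19,068.24
Cheaper: Q = 547.  Difference = $3,282.62

$3,282.62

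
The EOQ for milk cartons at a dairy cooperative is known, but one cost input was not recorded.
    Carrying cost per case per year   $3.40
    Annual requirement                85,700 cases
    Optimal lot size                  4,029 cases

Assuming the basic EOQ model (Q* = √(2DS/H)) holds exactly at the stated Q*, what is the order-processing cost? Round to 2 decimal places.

$322.01

From Q* = √(2DS/H) ⇒ Q*² = 2DS/H.
S = Q²H / (2D) = 4,029² × 3.4 / (2 × 85,700) = 322.0050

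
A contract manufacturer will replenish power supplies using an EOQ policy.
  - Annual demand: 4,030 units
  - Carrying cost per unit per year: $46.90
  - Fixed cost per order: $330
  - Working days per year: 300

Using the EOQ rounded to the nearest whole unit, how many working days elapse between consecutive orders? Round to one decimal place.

Q* = √(2·D·S / H) = √(2·4,030·330 / 46.9) = √56,712.2 ≈ 238.14 → Q = 238 units
Cycle time = (working days × Q)/D = (300 × 238) / 4,030 = 17.717 days

17.7 days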